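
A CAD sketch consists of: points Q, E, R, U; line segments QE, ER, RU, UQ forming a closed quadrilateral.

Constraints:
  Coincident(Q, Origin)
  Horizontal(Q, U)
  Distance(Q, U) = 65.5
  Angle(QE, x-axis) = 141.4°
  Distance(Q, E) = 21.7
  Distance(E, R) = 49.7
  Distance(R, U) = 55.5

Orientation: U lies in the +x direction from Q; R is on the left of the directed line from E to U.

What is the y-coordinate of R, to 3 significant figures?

38.8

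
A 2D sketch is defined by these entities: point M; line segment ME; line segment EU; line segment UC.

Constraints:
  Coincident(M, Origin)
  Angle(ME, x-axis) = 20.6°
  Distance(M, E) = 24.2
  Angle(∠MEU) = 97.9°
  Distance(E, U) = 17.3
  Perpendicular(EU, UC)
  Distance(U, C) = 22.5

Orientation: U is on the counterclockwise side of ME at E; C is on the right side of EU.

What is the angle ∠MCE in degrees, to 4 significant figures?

13.62°

∠MEU = 97.9°, so EU runs at 20.6° + (180° − 97.9°) = 102.7° from the x-axis; with |EU| = 17.3, U = E + 17.3·(cos 102.7°, sin 102.7°) = (18.85, 25.39). The perpendicularity gives UC at right angles to EU; with |UC| = 22.5 on the right of EU, C = U + 22.5·(0.9755, 0.2198) = (40.80, 30.34). Then cos ∠MCE = CM·CE / (|CM||CE|), giving 13.62°.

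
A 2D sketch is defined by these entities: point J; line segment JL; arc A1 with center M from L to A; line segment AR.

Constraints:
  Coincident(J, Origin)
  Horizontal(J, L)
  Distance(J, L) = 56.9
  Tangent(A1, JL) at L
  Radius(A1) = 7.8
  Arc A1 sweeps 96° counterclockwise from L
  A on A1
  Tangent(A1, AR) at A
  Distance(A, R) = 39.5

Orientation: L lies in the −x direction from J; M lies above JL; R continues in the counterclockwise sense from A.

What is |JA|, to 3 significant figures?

49.9

Since A1 is tangent to JL there, ML ⟂ JL, so M = L + (0, 7.8) = (-56.9, 7.80). On A1, L sits at bearing -90° from M; a 96° counterclockwise sweep puts A at bearing 6°, so A = M + 7.8·(cos 6°, sin 6°) = (-49.1, 8.62). Then |JA| = |A − J| = 49.9.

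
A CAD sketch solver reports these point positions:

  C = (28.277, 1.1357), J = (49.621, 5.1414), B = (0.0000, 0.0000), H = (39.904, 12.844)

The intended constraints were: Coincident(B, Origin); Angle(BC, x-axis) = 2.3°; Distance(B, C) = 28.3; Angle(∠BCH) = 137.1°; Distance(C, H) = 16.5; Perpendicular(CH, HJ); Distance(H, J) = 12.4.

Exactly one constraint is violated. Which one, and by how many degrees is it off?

Perpendicular(CH, HJ) — off by 6.40°.

B = (0.00, 0.00) ✓; BC at 2.300° ✓; |BC| = 28.30 ✓; ∠BCH = 137.1° ✓; |CH| = 16.50 ✓; ∠(CH, HJ) = 83.60° ✗; |HJ| = 12.40 ✓.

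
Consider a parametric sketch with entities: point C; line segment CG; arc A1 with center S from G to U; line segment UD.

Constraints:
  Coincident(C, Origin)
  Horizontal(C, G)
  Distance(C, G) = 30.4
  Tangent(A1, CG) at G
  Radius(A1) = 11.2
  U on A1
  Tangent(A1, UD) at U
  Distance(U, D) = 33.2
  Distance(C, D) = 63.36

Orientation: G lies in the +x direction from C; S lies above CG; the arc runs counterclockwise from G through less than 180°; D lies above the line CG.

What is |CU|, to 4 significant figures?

42.37

C is at the origin; C and G share the same y with |CG| = 30.4 and G on the +x side, so G = (30.40, 0.000). Since A1 is tangent to CG there, SG ⟂ CG, so S = G + (0, 11.2) = (30.40, 11.20). Since SU ⟂ UD (tangency), |SD| = √(11.2² + 33.2²) = 35.04 regardless of where U sits on A1. So D lies on both circle(C, 63.36) and circle(S, 35.04); the above-CG intersection is D = (47.76, 41.64). U is the foot of the tangent from D: U = (41.39, 9.052).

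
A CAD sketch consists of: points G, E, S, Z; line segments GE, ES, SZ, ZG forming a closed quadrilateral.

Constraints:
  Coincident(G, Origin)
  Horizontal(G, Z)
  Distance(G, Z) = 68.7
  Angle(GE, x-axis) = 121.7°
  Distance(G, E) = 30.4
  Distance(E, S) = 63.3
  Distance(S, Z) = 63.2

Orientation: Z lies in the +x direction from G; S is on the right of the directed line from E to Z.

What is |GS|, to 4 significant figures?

33.06

G is at the origin; G and Z share the same y with |GZ| = 68.7 and Z in +x, so Z = (68.7, 0). GE runs at 121.7° with |GE| = 30.4, so E = (-15.97, 25.86). S is determined by |ES| = 63.3 and |SZ| = 63.2 together: it lies at the intersection of circle(E, 63.3) and circle(Z, 63.2). With |EZ| = 88.54, the foot of the radical line on EZ is 44.34 from E and the perpendicular offset is √(63.3² − 44.34²) = 45.18. Taking the right-of-EZ solution: S = (13.23, -30.29).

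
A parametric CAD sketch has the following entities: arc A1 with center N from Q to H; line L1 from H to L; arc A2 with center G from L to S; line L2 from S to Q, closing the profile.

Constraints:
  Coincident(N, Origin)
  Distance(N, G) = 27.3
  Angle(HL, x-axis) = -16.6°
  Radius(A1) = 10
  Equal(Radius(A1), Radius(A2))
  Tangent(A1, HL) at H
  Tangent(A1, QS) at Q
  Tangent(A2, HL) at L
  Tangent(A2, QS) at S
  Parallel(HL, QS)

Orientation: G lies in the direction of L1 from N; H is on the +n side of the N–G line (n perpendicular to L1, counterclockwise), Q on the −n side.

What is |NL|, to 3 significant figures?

29.1

Tangency of A1 to both parallel lines with radius 10.0 puts H and Q at N ± 10.0·n: H = (2.86, 9.58), Q = (-2.86, -9.58). Equal radii place L and S the same way about G: L = G + 10.0·n = (29.0, 1.78), S = G − 10.0·n = (23.3, -17.4). Then |NL| = |L − N| = 29.1.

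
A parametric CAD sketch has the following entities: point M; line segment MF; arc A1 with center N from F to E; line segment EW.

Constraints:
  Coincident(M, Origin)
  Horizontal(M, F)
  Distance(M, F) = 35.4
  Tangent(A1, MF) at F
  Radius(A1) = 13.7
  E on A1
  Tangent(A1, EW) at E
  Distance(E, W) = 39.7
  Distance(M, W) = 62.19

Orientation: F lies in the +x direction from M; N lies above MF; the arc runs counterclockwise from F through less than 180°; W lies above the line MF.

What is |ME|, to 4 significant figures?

51.58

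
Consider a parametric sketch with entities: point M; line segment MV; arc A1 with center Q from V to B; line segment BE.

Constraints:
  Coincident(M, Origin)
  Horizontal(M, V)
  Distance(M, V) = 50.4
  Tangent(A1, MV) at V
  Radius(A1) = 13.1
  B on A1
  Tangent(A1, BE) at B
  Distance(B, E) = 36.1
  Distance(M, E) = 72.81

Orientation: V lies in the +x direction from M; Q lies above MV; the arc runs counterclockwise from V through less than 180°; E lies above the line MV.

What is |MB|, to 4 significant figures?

65.15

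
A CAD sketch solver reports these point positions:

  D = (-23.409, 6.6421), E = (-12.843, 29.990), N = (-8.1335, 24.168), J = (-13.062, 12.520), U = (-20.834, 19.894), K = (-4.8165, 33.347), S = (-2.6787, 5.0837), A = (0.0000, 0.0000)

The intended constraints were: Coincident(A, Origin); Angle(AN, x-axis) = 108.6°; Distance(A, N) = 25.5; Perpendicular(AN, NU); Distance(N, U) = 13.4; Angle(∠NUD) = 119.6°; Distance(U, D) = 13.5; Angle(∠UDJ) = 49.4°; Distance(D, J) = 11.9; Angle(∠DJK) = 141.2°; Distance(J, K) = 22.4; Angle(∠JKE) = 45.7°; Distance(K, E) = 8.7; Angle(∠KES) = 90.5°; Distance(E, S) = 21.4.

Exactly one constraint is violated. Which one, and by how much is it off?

Distance(E, S) = 21.4 — off by 5.50.

A = (0.00, 0.00) ✓; AN at 108.6° ✓; |AN| = 25.50 ✓; ∠(AN, NU) = 90.00° ✓; |NU| = 13.40 ✓; ∠NUD = 119.6° ✓; |UD| = 13.50 ✓; ∠UDJ = 49.40° ✓; |DJ| = 11.90 ✓; ∠DJK = 141.2° ✓; |JK| = 22.40 ✓; ∠JKE = 45.70° ✓; |KE| = 8.700 ✓; ∠KES = 90.50° ✓; |ES| = 26.90 ✗.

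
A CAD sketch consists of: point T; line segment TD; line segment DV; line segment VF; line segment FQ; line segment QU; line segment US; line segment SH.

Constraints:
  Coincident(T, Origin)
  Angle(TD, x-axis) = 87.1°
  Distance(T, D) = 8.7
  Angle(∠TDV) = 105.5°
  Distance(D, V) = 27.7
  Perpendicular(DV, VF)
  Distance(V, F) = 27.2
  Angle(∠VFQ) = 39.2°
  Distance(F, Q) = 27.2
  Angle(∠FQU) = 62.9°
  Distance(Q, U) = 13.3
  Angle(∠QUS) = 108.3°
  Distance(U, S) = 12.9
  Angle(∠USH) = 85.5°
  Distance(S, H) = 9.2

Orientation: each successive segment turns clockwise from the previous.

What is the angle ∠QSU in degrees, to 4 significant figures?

36.48°

∠FQU = 62.9° gives QU at 24.70° from the x-axis; with |QU| = 13.3, U = (24.11, 10.56). ∠QUS = 108.3° gives US at -47.00° from the x-axis; with |US| = 12.9, S = (32.91, 1.130). Then cos ∠QSU = SQ·SU / (|SQ||SU|), giving 36.48°.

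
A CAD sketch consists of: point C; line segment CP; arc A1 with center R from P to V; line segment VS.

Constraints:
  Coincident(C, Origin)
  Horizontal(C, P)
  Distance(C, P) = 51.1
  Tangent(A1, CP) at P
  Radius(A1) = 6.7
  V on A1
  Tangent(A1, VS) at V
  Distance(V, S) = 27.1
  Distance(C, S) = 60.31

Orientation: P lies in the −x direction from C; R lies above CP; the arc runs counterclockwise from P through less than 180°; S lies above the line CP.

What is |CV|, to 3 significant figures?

45.2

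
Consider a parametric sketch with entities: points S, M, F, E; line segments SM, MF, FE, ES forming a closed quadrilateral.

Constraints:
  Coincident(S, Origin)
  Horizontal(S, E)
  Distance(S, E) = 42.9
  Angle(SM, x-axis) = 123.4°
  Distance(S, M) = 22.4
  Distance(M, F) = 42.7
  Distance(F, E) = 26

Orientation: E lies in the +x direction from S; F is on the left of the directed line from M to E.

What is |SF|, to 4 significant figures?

37.75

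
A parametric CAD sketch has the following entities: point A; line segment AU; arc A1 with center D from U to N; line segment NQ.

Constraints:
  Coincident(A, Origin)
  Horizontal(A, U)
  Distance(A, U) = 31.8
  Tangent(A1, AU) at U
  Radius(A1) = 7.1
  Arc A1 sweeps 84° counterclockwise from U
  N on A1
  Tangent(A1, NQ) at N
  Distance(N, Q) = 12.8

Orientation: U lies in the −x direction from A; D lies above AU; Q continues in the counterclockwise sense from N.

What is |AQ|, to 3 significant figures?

30.2

On A1, U sits at bearing -90° from D; an 84° counterclockwise sweep puts N at bearing -6°, so N = D + 7.1·(cos -6°, sin -6°) = (-24.7, 6.36). Tangency of A1 to NQ means the radius DN is perpendicular to NQ, so NQ runs along (−sin -6°, cos -6°); with |NQ| = 12.8, Q = (-23.4, 19.1). Then |AQ| = |Q − A| = 30.2.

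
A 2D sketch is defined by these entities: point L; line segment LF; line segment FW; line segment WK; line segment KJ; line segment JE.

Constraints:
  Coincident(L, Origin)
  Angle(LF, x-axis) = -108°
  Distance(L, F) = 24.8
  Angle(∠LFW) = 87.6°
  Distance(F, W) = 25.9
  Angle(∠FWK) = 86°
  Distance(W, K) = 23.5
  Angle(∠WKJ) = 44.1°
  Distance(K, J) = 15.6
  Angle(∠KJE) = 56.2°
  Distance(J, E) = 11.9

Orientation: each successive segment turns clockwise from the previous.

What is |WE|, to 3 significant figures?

10.2

∠WKJ = 44.1° gives KJ at -70.3° from the x-axis; with |KJ| = 15.6, J = (-17.0, -7.84). ∠KJE = 56.2° gives JE at 166° from the x-axis; with |JE| = 11.9, E = (-28.5, -4.95). Then |WE| = |E − W| = 10.2.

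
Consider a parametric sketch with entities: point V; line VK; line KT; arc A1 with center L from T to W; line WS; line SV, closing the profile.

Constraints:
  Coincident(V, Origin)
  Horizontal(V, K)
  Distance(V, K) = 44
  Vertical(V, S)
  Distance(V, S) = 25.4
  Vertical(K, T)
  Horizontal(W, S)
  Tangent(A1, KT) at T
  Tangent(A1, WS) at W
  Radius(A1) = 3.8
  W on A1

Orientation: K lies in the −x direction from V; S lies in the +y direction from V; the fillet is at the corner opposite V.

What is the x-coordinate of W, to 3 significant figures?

-40.2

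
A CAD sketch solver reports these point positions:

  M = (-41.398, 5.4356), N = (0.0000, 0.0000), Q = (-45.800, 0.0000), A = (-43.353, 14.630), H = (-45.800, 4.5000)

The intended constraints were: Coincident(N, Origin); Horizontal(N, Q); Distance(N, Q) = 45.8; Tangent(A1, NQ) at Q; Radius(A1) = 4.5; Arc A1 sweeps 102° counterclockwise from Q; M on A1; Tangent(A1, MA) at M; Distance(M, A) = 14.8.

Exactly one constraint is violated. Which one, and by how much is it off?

Distance(M, A) = 14.8 — off by 5.40.

N = (0.00, 0.00) ✓; N.y = 0.00, Q.y = 0.00 ✓; |NQ| = 45.80 ✓; ∠(HQ, QN) = 90.00° ✓; |HQ| = 4.500 ✓; bearing(H→M) − bearing(H→Q) = 102.0° ✓; |HM| = 4.500 ✓; ∠(HM, MA) = 90.00° ✓; |MA| = 9.400 ✗.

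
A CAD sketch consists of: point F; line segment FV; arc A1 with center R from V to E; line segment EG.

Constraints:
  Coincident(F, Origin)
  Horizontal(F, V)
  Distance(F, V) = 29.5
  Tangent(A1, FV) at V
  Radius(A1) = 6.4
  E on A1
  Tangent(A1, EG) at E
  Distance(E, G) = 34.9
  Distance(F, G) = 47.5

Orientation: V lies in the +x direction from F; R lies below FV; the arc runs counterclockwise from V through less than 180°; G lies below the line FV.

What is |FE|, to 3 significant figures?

24.0

Checks: |RE| = 6.400 ✓; ∠(RE, EG) = 90.00° ✓; |EG| = 34.90 ✓; |FG| = 47.50 ✓.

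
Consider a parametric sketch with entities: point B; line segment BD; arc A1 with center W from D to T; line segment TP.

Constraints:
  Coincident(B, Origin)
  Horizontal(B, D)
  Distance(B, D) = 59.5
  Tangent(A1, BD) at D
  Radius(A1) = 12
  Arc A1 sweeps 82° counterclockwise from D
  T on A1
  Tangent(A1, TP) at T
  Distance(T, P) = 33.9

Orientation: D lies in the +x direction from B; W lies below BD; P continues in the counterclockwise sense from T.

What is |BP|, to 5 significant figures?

61.380

B is at the origin; B and D share the same y with |BD| = 59.5 and D on the +x side, so D = (59.500, 0.0000). Since A1 is tangent to BD there, WD ⟂ BD, so W = D + (0, -12) = (59.500, -12.000). On A1, D sits at bearing 90° from W; an 82° counterclockwise sweep puts T at bearing 172°, so T = W + 12.0·(cos 172°, sin 172°) = (47.617, -10.330). A1 meets TP tangentially, so WT is at right angles to TP, so TP runs along (−sin 172°, cos 172°); with |TP| = 33.9, P = (42.899, -43.900). Then |BP| = |P − B| = 61.380.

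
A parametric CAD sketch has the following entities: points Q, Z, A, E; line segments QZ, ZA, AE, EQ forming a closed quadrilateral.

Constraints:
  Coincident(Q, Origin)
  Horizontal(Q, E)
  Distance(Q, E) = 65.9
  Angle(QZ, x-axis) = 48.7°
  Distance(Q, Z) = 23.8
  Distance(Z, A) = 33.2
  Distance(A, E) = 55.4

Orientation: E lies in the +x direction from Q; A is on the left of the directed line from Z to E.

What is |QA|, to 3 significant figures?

56.9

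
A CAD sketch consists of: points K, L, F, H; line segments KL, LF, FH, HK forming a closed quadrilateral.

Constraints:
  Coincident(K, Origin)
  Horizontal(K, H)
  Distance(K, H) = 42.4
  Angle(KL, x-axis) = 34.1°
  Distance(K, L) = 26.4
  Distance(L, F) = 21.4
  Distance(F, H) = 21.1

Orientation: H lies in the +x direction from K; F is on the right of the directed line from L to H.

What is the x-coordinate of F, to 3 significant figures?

22.4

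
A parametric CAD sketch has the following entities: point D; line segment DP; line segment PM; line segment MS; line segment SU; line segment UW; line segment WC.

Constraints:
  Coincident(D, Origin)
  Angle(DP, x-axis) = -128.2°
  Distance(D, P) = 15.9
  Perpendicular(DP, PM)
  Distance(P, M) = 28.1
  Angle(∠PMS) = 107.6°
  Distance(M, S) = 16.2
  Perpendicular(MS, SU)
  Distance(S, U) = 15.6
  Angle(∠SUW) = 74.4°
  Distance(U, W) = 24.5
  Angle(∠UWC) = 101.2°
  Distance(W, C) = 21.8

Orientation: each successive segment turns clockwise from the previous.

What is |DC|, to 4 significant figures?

46.01

D is at the origin; DP runs at -128.2° with length 15.9, so P = (-9.833, -12.50). The perpendicularity gives PM at right angles to DP, so PM runs at 141.8°; with |PM| = 28.1, M = (-31.92, 4.882). ∠PMS = 107.6° gives MS at 69.40° from the x-axis; with |MS| = 16.2, S = (-26.22, 20.05). MS is perpendicular to SU, so SU runs at -20.60°; with |SU| = 15.6, U = (-11.61, 14.56). ∠SUW = 74.4° gives UW at -126.2° from the x-axis; with |UW| = 24.5, W = (-26.08, -5.213). ∠UWC = 101.2° gives WC at 155.0° from the x-axis; with |WC| = 21.8, C = (-45.84, 4.000). Then |DC| = |C − D| = 46.01.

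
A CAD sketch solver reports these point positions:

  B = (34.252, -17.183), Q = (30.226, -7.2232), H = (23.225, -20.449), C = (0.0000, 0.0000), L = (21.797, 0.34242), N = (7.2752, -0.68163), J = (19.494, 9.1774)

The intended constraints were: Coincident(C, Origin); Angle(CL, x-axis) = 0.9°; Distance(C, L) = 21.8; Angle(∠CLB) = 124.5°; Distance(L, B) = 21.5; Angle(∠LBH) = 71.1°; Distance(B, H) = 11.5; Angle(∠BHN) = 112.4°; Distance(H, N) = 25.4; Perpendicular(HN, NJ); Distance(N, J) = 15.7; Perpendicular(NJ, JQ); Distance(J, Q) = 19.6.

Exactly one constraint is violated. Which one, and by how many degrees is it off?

Perpendicular(NJ, JQ) — off by 5.70°.

C = (0.00, 0.00) ✓; CL at 0.9000° ✓; |CL| = 21.80 ✓; ∠CLB = 124.5° ✓; |LB| = 21.50 ✓; ∠LBH = 71.10° ✓; |BH| = 11.50 ✓; ∠BHN = 112.4° ✓; |HN| = 25.40 ✓; ∠(HN, NJ) = 90.00° ✓; |NJ| = 15.70 ✓; ∠(NJ, JQ) = 95.70° ✗; |JQ| = 19.60 ✓.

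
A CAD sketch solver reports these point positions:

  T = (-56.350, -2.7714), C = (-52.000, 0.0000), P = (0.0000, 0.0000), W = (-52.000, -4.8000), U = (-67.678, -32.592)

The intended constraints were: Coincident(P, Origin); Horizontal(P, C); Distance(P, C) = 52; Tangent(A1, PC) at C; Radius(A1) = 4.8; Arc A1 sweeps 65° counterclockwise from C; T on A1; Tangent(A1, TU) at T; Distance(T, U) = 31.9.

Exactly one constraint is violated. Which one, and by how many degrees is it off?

Tangent(A1, TU) at T — off by 4.20°.

P = (0.00, 0.00) ✓; P.y = 0.00, C.y = 0.00 ✓; |PC| = 52.00 ✓; ∠(WC, CP) = 90.00° ✓; |WC| = 4.800 ✓; bearing(W→T) − bearing(W→C) = 65.00° ✓; |WT| = 4.800 ✓; ∠(WT, TU) = 85.80° ✗; |TU| = 31.90 ✓.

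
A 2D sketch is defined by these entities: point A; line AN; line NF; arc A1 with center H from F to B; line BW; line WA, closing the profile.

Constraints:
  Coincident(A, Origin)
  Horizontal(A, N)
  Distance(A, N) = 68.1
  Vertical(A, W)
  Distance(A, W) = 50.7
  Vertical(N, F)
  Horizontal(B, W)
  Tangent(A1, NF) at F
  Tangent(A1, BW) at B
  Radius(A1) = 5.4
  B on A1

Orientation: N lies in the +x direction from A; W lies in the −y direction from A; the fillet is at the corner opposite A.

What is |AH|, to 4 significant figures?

77.35

A is at the origin; A and N share the same y with |AN| = 68.1 and N on the +x side, so N = (68.10, 0.000). A and W share the same x with |AW| = 50.7 and W on the −y side, so W = (0.000, -50.70). The virtual corner opposite A is at (68.10, -50.70). The tangent condition forces HF to be normal to NF and since A1 is tangent to BW there, HB ⟂ BW, with radius 5.4, so the center H sits 5.4 in from both sides at H = (62.70, -45.30). Then |AH| = |H − A| = 77.35.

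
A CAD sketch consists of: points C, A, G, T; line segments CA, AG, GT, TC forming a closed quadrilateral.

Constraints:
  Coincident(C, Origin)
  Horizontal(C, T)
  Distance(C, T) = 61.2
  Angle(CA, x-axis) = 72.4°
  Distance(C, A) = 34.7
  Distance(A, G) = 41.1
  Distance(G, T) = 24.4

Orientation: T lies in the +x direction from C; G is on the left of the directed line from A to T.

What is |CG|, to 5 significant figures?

54.471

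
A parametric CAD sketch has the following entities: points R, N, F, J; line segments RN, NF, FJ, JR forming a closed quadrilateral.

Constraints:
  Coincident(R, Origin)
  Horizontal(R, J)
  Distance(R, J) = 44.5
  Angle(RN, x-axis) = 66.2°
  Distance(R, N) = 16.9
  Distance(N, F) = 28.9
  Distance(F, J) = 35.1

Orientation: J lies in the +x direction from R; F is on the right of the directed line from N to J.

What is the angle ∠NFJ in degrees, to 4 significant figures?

78.39°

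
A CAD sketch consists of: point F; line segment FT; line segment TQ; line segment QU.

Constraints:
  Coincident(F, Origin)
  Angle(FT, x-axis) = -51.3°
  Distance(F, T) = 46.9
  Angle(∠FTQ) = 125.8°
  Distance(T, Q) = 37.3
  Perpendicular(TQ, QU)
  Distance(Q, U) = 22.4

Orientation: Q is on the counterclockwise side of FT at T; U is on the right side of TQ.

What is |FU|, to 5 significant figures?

88.563

∠FTQ = 125.8°, so TQ runs at -51.3° + (180° − 125.8°) = 2.9000° from the x-axis; with |TQ| = 37.3, Q = T + 37.3·(cos 2.9000°, sin 2.9000°) = (66.576, -34.715). The perpendicularity gives QU at right angles to TQ; with |QU| = 22.4 on the right of TQ, U = Q + 22.4·(0.050593, -0.99872) = (67.709, -57.086). Then |FU| = |U − F| = 88.563.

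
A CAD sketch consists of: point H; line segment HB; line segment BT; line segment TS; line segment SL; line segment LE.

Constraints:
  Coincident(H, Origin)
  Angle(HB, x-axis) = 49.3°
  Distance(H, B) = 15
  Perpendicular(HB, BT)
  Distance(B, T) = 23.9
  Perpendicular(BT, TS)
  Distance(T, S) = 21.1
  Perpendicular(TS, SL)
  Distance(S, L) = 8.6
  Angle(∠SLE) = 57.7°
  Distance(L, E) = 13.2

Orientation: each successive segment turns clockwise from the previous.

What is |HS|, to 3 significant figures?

24.7

H is at the origin; HB runs at 49.3° with length 15.0, so B = (9.78, 11.4). The perpendicularity gives BT at right angles to HB, so BT runs at -40.7°; with |BT| = 23.9, T = (27.9, -4.21). BT ⟂ TS, so TS runs at -131°; with |TS| = 21.1, S = (14.1, -20.2). Then |HS| = |S − H| = 24.7.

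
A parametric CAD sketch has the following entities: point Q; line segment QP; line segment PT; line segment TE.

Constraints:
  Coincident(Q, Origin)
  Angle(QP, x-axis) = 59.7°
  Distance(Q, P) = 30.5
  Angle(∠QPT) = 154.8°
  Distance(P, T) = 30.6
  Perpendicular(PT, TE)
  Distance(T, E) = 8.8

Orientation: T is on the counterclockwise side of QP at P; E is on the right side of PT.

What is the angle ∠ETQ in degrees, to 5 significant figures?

102.58°

∠QPT = 154.8°, so PT runs at 59.7° + (180° − 154.8°) = 84.900° from the x-axis; with |PT| = 30.6, T = P + 30.6·(cos 84.900°, sin 84.900°) = (18.108, 56.812). PT ⟂ TE; with |TE| = 8.8 on the right of PT, E = T + 8.8·(0.99604, -0.088894) = (26.873, 56.030). Then cos ∠ETQ = TE·TQ / (|TE||TQ|), giving 102.58°.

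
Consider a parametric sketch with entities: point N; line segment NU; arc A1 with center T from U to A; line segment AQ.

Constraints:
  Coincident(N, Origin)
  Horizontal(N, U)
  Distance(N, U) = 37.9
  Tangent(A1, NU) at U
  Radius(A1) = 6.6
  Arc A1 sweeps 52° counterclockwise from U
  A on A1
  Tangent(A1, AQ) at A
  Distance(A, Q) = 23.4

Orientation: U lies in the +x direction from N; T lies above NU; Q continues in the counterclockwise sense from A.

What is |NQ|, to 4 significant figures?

61.21

N is at the origin; NU is horizontal with |NU| = 37.9 and U on the +x side, so U = (37.90, 0.000). The tangent condition forces TU to be normal to NU, so T = U + (0, 6.6) = (37.90, 6.600). On A1, U sits at bearing -90° from T; a 52° counterclockwise sweep puts A at bearing -38°, so A = T + 6.6·(cos -38°, sin -38°) = (43.10, 2.537). Tangency of A1 to AQ means the radius TA is perpendicular to AQ, so AQ runs along (−sin -38°, cos -38°); with |AQ| = 23.4, Q = (57.51, 20.98). Then |NQ| = |Q − N| = 61.21.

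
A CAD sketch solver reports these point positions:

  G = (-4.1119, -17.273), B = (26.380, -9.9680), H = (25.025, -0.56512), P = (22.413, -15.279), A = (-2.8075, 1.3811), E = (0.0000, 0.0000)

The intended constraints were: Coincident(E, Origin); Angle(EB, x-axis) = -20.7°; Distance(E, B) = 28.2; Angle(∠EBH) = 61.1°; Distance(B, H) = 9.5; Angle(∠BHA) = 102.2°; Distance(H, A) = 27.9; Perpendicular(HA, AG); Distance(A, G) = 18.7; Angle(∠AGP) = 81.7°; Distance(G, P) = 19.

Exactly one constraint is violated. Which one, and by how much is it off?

Distance(G, P) = 19 — off by 7.60.

E = (0.00, 0.00) ✓; EB at -20.70° ✓; |EB| = 28.20 ✓; ∠EBH = 61.10° ✓; |BH| = 9.500 ✓; ∠BHA = 102.2° ✓; |HA| = 27.90 ✓; ∠(HA, AG) = 90.00° ✓; |AG| = 18.70 ✓; ∠AGP = 81.70° ✓; |GP| = 26.60 ✗.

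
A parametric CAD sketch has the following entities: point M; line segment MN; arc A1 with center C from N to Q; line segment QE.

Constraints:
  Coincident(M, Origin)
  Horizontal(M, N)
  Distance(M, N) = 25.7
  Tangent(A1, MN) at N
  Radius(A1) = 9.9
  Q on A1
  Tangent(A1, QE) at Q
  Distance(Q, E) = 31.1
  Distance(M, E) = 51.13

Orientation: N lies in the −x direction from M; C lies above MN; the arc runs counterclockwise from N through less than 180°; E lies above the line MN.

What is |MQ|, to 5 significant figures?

21.507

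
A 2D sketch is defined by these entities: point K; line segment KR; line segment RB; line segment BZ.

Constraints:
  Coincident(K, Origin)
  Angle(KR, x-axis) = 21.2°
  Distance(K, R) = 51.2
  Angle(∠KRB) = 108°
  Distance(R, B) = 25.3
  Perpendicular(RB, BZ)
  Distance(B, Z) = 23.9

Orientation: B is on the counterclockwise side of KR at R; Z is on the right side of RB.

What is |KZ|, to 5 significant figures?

83.432

K is at the origin; KR runs at 21.2° with length 51.2, so R = 51.2·(cos 21.2°, sin 21.2°) = (47.735, 18.515). ∠KRB = 108.0°, so RB runs at 21.2° + (180° − 108.0°) = 93.200° from the x-axis; with |RB| = 25.3, B = R + 25.3·(cos 93.200°, sin 93.200°) = (46.323, 43.776). The perpendicularity gives BZ at right angles to RB; with |BZ| = 23.9 on the right of RB, Z = B + 23.9·(0.99844, 0.055822) = (70.185, 45.110). Then |KZ| = |Z − K| = 83.432.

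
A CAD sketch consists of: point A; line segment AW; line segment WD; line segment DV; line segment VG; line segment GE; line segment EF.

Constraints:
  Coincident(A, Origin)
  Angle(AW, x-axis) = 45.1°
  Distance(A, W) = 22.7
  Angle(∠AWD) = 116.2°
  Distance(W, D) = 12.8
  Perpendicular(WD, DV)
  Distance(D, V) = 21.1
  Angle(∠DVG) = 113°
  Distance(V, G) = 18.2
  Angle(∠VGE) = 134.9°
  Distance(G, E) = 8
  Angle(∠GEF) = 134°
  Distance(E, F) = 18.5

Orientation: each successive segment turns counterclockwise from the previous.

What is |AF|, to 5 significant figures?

14.833

∠VGE = 134.9° gives GE at -49.000° from the x-axis; with |GE| = 8.0, E = (-4.1380, -2.8365). ∠GEF = 134.0° gives EF at -3.0000° from the x-axis; with |EF| = 18.5, F = (14.337, -3.8048). Then |AF| = |F − A| = 14.833.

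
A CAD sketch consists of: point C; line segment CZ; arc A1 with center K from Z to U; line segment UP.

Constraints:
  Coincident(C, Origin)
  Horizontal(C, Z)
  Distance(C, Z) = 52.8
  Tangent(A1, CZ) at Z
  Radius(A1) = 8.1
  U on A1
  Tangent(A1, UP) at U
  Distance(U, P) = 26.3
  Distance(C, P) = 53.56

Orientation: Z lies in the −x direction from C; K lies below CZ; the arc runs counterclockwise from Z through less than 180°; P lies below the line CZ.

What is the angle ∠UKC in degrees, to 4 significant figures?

148.3°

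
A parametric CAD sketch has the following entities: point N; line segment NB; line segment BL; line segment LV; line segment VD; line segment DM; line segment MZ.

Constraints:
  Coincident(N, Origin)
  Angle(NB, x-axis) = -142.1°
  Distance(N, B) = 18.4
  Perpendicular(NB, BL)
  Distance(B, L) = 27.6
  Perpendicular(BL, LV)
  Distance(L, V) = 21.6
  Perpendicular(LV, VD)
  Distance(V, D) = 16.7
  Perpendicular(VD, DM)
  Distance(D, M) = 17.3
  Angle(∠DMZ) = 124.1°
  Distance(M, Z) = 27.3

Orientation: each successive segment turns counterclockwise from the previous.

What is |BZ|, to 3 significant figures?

35.3

VD is perpendicular to DM, so DM runs at -142°; with |DM| = 17.3, M = (-4.43, -17.3). ∠DMZ = 124.1° gives MZ at -86.2° from the x-axis; with |MZ| = 27.3, Z = (-2.62, -44.5). Then |BZ| = |Z − B| = 35.3.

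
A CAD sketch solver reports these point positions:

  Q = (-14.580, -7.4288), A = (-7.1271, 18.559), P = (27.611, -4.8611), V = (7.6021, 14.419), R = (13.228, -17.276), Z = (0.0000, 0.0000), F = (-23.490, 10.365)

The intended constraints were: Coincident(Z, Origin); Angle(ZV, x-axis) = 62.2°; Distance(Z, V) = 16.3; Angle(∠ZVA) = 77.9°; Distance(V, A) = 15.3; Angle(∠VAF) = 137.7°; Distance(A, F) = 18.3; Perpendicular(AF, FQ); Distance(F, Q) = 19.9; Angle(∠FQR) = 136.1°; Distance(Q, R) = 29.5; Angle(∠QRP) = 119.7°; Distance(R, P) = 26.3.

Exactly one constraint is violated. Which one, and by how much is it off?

Distance(R, P) = 26.3 — off by 7.30.

Z = (0.00, 0.00) ✓; ZV at 62.20° ✓; |ZV| = 16.30 ✓; ∠ZVA = 77.90° ✓; |VA| = 15.30 ✓; ∠VAF = 137.7° ✓; |AF| = 18.30 ✓; ∠(AF, FQ) = 90.00° ✓; |FQ| = 19.90 ✓; ∠FQR = 136.1° ✓; |QR| = 29.50 ✓; ∠QRP = 119.7° ✓; |RP| = 19.00 ✗.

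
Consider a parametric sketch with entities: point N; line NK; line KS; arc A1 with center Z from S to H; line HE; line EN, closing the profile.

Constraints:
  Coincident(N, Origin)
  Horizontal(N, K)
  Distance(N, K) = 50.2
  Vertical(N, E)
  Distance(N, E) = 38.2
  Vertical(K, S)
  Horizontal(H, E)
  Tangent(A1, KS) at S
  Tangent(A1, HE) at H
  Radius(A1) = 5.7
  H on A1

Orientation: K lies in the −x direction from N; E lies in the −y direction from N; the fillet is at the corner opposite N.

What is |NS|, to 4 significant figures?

59.80

N is at the origin; NK is horizontal with |NK| = 50.2 and K on the −x side, so K = (-50.20, 0.000). NE is vertical with |NE| = 38.2 and E on the −y side, so E = (0.000, -38.20). The virtual corner opposite N is at (-50.20, -38.20). A1 meets KS tangentially, so ZS is at right angles to KS and since A1 is tangent to HE there, ZH ⟂ HE, with radius 5.7, so the center Z sits 5.7 in from both sides at Z = (-44.50, -32.50). That places the tangent points at S = (-50.20, -32.50) on KS and H = (-44.50, -38.20) on HE. Then |NS| = |S − N| = 59.80.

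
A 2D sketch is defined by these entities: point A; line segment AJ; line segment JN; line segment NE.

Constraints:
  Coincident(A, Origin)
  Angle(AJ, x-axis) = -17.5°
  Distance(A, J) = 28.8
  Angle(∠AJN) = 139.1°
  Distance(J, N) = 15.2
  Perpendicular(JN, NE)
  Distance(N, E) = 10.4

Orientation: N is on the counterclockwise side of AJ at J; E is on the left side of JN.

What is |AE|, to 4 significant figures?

37.92

∠AJN = 139.1°, so JN runs at -17.5° + (180° − 139.1°) = 23.40° from the x-axis; with |JN| = 15.2, N = J + 15.2·(cos 23.40°, sin 23.40°) = (41.42, -2.624). JN ⟂ NE; with |NE| = 10.4 on the left of JN, E = N + 10.4·(-0.3971, 0.9178) = (37.29, 6.921). Then |AE| = |E − A| = 37.92.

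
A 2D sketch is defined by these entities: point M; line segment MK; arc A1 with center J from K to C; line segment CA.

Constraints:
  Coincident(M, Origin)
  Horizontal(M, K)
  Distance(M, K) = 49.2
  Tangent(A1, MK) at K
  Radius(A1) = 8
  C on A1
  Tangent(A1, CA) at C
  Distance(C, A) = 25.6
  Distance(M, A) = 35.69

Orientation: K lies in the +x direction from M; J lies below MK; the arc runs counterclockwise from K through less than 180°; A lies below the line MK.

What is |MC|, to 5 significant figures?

43.013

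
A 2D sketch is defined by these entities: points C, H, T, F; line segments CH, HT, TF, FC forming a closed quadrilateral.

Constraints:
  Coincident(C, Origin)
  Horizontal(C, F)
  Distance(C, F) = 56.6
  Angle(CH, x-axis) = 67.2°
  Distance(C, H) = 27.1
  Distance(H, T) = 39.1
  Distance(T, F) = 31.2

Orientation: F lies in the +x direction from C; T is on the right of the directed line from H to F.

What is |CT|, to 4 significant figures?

29.09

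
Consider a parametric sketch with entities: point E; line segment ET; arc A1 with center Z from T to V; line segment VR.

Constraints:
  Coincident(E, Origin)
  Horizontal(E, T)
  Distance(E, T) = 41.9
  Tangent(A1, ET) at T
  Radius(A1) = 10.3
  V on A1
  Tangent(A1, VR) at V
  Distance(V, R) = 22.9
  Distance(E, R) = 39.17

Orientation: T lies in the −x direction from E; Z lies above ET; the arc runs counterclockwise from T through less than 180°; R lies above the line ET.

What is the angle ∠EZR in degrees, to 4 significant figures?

63.76°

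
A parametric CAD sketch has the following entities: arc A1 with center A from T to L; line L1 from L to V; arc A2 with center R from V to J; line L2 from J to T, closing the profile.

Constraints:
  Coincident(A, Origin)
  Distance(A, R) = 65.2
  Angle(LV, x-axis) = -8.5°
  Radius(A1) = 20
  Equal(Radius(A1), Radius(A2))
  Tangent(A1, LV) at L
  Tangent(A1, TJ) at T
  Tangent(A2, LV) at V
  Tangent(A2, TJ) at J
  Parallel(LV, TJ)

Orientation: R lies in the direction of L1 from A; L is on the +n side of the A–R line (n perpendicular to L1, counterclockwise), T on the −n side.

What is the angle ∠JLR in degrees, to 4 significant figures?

14.48°

Tangency of A1 to both parallel lines with radius 20.0 puts L and T at A ± 20.0·n: L = (2.956, 19.78), T = (-2.956, -19.78). Equal radii place V and J the same way about R: V = R + 20.0·n = (67.44, 10.14), J = R − 20.0·n = (61.53, -29.42). Then cos ∠JLR = LJ·LR / (|LJ||LR|), giving 14.48°.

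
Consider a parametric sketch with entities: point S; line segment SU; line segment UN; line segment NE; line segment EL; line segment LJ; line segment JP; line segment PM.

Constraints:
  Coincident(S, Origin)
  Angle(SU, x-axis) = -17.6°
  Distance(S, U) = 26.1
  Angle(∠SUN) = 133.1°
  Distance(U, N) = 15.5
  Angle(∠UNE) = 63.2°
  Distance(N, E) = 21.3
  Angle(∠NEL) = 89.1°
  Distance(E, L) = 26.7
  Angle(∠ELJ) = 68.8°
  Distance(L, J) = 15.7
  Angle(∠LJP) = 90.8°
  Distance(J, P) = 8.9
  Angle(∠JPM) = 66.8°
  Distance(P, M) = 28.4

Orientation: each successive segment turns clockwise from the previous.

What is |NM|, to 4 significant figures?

44.04

∠LJP = 90.8° gives JP at -112.6° from the x-axis; with |JP| = 8.9, P = (22.27, -9.170). ∠JPM = 66.8° gives PM at 134.2° from the x-axis; with |PM| = 28.4, M = (2.471, 11.19). Then |NM| = |M − N| = 44.04.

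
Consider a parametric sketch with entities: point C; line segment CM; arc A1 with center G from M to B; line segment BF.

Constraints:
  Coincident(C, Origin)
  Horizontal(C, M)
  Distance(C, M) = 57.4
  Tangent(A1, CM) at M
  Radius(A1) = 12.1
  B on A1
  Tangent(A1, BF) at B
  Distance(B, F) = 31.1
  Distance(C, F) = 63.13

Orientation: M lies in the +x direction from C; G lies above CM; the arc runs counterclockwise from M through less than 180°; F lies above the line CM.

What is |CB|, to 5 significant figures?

69.438

C is at the origin; CM is horizontal with |CM| = 57.4 and M on the +x side, so M = (57.400, 0.0000). Since A1 is tangent to CM there, GM ⟂ CM, so G = M + (0, 12.1) = (57.400, 12.100). Since GB ⟂ BF (tangency), |GF| = √(12.1² + 31.1²) = 33.371 regardless of where B sits on A1. So F lies on both circle(C, 63.13) and circle(G, 33.371); the above-CM intersection is F = (45.841, 43.405). B is the foot of the tangent from F: B = (66.459, 20.122).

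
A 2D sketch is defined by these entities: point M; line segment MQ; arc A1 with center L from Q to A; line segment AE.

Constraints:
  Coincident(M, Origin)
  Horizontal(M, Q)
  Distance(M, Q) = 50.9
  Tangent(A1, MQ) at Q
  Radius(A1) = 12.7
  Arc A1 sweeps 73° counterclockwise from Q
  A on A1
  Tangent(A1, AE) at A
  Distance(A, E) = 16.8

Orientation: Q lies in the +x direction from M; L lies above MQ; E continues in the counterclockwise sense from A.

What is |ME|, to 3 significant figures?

72.4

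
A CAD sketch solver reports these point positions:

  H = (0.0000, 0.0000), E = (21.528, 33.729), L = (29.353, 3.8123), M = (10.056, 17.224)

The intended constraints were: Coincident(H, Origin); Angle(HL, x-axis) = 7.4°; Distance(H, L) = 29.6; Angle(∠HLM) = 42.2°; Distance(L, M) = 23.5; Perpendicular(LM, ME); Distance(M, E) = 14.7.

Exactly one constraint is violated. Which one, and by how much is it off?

Distance(M, E) = 14.7 — off by 5.40.

H = (0.00, 0.00) ✓; HL at 7.400° ✓; |HL| = 29.60 ✓; ∠HLM = 42.20° ✓; |LM| = 23.50 ✓; ∠(LM, ME) = 90.00° ✓; |ME| = 20.10 ✗.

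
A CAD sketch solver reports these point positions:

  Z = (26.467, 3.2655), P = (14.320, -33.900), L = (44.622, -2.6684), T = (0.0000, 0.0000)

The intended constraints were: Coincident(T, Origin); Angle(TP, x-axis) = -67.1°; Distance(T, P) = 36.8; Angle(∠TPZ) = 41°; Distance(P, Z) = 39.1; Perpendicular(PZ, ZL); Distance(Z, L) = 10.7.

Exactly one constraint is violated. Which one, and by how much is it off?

Distance(Z, L) = 10.7 — off by 8.40.

T = (0.00, 0.00) ✓; TP at -67.10° ✓; |TP| = 36.80 ✓; ∠TPZ = 41.00° ✓; |PZ| = 39.10 ✓; ∠(PZ, ZL) = 90.00° ✓; |ZL| = 19.10 ✗.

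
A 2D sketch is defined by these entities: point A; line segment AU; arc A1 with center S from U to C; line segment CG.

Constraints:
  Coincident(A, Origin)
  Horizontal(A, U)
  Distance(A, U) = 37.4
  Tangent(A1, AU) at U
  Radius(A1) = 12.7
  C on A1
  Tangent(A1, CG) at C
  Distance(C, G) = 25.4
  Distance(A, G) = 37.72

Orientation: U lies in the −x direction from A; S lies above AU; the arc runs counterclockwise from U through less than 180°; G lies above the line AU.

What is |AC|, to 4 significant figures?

26.81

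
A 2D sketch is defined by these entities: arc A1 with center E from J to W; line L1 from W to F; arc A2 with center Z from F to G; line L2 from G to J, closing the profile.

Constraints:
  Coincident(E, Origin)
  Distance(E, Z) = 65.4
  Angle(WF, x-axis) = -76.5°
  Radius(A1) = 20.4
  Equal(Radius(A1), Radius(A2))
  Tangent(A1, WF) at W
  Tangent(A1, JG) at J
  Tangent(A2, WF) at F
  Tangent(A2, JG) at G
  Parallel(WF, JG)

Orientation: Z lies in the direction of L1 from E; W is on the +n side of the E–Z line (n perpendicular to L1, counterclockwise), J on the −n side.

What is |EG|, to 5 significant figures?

68.508

The slot axis is L1's direction at -76.5°, so u = (cos -76.5°, sin -76.5°) = (0.23345, -0.97237) and n = (−sin -76.5°, cos -76.5°) = (0.97237, 0.23345). E is at the origin and Z lies 65.4 along u from E, so Z = 65.4·u = (15.267, -63.593). Tangency of A1 to both parallel lines with radius 20.4 puts W and J at E ± 20.4·n: W = (19.836, 4.7623), J = (-19.836, -4.7623). Equal radii place F and G the same way about Z: F = Z + 20.4·n = (35.104, -58.831), G = Z − 20.4·n = (-4.5690, -68.355). Then |EG| = |G − E| = 68.508.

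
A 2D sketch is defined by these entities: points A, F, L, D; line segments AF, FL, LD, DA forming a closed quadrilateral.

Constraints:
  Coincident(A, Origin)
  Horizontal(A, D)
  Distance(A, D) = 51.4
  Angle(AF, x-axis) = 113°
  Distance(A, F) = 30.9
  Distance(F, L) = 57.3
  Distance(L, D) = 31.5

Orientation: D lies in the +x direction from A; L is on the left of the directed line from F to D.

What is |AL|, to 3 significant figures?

54.7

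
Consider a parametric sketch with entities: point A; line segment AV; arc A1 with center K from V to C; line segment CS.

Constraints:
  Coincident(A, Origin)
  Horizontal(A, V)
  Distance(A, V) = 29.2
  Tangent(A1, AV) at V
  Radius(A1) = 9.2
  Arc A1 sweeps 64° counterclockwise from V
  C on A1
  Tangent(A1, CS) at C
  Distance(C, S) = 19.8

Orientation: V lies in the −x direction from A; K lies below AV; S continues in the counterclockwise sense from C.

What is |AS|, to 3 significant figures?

51.5

A is at the origin; AV is horizontal with |AV| = 29.2 and V on the −x side, so V = (-29.2, 0.00). A1 meets AV tangentially, so KV is at right angles to AV, so K = V + (0, -9.2) = (-29.2, -9.20). On A1, V sits at bearing 90° from K; a 64° counterclockwise sweep puts C at bearing 154°, so C = K + 9.2·(cos 154°, sin 154°) = (-37.5, -5.17). A1 meets CS tangentially, so KC is at right angles to CS, so CS runs along (−sin 154°, cos 154°); with |CS| = 19.8, S = (-46.1, -23.0). Then |AS| = |S − A| = 51.5.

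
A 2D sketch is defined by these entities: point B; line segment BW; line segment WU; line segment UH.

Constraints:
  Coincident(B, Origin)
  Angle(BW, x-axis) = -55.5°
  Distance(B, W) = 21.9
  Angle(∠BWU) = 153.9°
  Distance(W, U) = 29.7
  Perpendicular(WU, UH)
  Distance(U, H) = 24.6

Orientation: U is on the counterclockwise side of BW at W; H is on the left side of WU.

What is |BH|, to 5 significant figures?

51.585

B is at the origin; BW runs at -55.5° with length 21.9, so W = 21.9·(cos -55.5°, sin -55.5°) = (12.404, -18.048). ∠BWU = 153.9°, so WU runs at -55.5° + (180° − 153.9°) = -29.400° from the x-axis; with |WU| = 29.7, U = W + 29.7·(cos -29.400°, sin -29.400°) = (38.279, -32.628). WU ⟂ UH; with |UH| = 24.6 on the left of WU, H = U + 24.6·(0.49090, 0.87121) = (50.356, -11.196). Then |BH| = |H − B| = 51.585.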